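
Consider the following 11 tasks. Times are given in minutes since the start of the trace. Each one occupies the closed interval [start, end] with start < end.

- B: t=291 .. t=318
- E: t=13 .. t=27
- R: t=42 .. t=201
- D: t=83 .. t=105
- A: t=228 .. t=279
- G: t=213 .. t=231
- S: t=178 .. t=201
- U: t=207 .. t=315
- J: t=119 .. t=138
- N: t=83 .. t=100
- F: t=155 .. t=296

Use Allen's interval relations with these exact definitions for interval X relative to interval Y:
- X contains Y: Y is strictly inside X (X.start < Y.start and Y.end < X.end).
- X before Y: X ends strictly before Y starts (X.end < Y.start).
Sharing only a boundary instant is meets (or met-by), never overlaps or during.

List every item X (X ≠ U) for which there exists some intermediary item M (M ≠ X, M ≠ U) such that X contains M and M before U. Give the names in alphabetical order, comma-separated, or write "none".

F, R

Target U = [t=207, t=315].
Intermediaries M with M before U: D, E, J, N, R, S.
Via D — items with X contains D: R.
Via E — items with X contains E: none.
Via J — items with X contains J: R.
Via N — items with X contains N: R.
Via R — items with X contains R: none.
Via S — items with X contains S: F.
Union: F, R.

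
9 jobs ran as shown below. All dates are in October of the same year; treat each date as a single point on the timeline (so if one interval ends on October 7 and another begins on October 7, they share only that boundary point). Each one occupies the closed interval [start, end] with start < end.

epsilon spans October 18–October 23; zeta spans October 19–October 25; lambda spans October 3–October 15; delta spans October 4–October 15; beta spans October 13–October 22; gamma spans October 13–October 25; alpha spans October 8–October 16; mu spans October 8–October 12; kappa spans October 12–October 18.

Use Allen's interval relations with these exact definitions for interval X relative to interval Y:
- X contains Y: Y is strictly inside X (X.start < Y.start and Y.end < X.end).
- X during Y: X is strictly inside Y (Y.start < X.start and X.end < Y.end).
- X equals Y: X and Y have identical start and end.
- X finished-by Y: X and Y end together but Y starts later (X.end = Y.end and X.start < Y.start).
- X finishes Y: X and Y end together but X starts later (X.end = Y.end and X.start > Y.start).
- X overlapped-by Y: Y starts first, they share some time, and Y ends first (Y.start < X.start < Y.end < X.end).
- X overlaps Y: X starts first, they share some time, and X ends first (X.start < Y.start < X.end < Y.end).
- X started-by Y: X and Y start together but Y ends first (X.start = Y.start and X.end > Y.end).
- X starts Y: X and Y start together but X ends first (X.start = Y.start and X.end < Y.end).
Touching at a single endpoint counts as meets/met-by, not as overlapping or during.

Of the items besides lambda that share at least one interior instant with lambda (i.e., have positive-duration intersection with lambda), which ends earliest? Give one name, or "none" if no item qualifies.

mu

Target lambda = [October 3, October 15].
alpha [October 8, October 16] → overlapped-by → candidate.
beta [October 13, October 22] → overlapped-by → candidate.
delta [October 4, October 15] → finishes → candidate.
epsilon [October 18, October 23] → after → excluded.
gamma [October 13, October 25] → overlapped-by → candidate.
kappa [October 12, October 18] → overlapped-by → candidate.
mu [October 8, October 12] → during → candidate.
zeta [October 19, October 25] → after → excluded.
Among candidates, earliest end is October 12 → mu.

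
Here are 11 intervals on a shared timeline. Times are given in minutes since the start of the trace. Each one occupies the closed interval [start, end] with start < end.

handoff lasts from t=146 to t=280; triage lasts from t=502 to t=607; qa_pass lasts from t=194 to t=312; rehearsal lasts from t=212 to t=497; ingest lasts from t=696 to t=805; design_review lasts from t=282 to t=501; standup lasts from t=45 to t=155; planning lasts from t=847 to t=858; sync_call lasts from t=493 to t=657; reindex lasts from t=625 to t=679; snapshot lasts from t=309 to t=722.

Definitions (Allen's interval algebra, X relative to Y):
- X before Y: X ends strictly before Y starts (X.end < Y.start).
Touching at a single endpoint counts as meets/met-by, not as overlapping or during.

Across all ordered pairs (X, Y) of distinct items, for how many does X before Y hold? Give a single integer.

38

Checking all 110 ordered pairs for relation 'before'; matching pairs in alphabetical order:
(design_review, ingest): design_review before ingest ✓
(design_review, planning): design_review before planning ✓
(design_review, reindex): design_review before reindex ✓
(design_review, triage): design_review before triage ✓
(handoff, design_review): handoff before design_review ✓
(handoff, ingest): handoff before ingest ✓
(handoff, planning): handoff before planning ✓
(handoff, reindex): handoff before reindex ✓
(handoff, snapshot): handoff before snapshot ✓
(handoff, sync_call): handoff before sync_call ✓
(handoff, triage): handoff before triage ✓
(ingest, planning): ingest before planning ✓
(qa_pass, ingest): qa_pass before ingest ✓
(qa_pass, planning): qa_pass before planning ✓
(qa_pass, reindex): qa_pass before reindex ✓
(qa_pass, sync_call): qa_pass before sync_call ✓
(qa_pass, triage): qa_pass before triage ✓
(rehearsal, ingest): rehearsal before ingest ✓
(rehearsal, planning): rehearsal before planning ✓
(rehearsal, reindex): rehearsal before reindex ✓
(rehearsal, triage): rehearsal before triage ✓
(reindex, ingest): reindex before ingest ✓
(reindex, planning): reindex before planning ✓
(snapshot, planning): snapshot before planning ✓
... plus 14 further pairs not listed.
Count: 38.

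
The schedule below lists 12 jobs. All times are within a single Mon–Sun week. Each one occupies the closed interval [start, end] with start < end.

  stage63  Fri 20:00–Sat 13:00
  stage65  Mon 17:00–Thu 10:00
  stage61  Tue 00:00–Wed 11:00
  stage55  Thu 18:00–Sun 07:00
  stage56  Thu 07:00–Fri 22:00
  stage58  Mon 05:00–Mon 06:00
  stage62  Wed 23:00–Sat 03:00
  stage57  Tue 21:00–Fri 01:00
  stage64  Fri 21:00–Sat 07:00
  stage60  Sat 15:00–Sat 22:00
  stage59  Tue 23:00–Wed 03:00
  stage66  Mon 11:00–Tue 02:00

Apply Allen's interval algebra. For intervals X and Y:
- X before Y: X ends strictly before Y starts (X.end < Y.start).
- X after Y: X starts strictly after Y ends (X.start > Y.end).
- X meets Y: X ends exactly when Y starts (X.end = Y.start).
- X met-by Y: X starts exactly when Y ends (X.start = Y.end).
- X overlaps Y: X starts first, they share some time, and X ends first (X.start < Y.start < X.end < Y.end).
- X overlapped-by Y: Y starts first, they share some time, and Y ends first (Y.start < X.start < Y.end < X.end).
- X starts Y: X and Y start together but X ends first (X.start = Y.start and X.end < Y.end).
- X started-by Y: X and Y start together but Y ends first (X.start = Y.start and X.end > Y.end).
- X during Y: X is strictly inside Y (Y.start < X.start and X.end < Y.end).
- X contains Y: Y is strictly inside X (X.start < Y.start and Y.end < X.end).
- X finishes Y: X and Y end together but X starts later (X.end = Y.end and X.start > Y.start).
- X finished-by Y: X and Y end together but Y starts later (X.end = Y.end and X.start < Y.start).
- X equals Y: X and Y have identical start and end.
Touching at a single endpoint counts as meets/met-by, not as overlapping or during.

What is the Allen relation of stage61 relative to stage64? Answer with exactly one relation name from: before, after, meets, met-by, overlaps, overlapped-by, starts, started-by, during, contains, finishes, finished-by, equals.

before

stage61 = [Tue 00:00, Wed 11:00]; stage64 = [Fri 21:00, Sat 07:00].
Compare endpoints: stage61.start < stage64.start, stage61.start < stage64.end, stage61.end < stage64.start, stage61.end < stage64.end.
That pattern is 'before'.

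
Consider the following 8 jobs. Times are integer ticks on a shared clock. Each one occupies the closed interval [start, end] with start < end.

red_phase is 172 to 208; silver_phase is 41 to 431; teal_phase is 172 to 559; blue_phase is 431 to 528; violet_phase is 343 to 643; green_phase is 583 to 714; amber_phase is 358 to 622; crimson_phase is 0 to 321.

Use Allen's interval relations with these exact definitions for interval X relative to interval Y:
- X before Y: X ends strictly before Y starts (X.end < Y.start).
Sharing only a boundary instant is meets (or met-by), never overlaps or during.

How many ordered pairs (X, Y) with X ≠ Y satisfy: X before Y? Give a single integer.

11

Checking all 56 ordered pairs for relation 'before'; matching pairs in alphabetical order:
(blue_phase, green_phase): blue_phase before green_phase ✓
(crimson_phase, amber_phase): crimson_phase before amber_phase ✓
(crimson_phase, blue_phase): crimson_phase before blue_phase ✓
(crimson_phase, green_phase): crimson_phase before green_phase ✓
(crimson_phase, violet_phase): crimson_phase before violet_phase ✓
(red_phase, amber_phase): red_phase before amber_phase ✓
(red_phase, blue_phase): red_phase before blue_phase ✓
(red_phase, green_phase): red_phase before green_phase ✓
(red_phase, violet_phase): red_phase before violet_phase ✓
(silver_phase, green_phase): silver_phase before green_phase ✓
(teal_phase, green_phase): teal_phase before green_phase ✓
Count: 11.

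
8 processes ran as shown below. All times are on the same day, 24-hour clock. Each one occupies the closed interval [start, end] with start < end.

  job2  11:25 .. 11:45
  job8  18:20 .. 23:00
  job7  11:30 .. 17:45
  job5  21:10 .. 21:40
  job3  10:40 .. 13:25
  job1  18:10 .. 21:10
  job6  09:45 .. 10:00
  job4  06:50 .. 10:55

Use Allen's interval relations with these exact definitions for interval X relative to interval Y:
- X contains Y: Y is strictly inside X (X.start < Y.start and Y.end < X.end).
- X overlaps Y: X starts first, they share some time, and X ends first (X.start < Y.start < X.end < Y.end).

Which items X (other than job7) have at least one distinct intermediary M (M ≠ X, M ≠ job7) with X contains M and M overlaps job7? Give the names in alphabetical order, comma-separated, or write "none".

Target job7 = [11:30, 17:45].
Intermediaries M with M overlaps job7: job2, job3.
Via job2 — items with X contains job2: job3.
Via job3 — items with X contains job3: none.
Union: job3.

job3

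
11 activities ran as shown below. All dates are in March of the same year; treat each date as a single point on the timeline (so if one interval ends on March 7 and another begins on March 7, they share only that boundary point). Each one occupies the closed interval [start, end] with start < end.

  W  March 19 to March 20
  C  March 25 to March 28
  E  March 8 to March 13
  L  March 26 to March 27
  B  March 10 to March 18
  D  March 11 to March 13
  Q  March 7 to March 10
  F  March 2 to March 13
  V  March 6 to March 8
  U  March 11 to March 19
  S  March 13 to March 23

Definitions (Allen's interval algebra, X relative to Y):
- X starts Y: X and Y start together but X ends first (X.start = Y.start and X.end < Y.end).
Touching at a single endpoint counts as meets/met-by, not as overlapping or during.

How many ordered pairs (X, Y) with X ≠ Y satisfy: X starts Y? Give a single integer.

Checking all 110 ordered pairs for relation 'starts'; matching pairs in alphabetical order:
(D, U): D starts U ✓
Count: 1.

1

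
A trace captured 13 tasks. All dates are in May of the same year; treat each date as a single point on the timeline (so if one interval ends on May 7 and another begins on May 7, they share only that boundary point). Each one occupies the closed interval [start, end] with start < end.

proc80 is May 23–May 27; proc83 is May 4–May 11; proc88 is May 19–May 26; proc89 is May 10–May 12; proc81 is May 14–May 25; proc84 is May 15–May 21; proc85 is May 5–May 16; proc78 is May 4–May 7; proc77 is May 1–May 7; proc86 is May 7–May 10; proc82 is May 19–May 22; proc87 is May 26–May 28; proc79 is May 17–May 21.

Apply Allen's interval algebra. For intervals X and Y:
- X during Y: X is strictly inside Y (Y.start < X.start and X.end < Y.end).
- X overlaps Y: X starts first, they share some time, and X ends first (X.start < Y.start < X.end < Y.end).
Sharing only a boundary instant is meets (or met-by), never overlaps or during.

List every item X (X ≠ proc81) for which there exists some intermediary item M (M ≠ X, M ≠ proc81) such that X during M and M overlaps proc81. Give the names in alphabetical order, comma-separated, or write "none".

Target proc81 = [May 14, May 25].
Intermediaries M with M overlaps proc81: proc85.
Via proc85 — items with X during proc85: proc86, proc89.
Union: proc86, proc89.

proc86, proc89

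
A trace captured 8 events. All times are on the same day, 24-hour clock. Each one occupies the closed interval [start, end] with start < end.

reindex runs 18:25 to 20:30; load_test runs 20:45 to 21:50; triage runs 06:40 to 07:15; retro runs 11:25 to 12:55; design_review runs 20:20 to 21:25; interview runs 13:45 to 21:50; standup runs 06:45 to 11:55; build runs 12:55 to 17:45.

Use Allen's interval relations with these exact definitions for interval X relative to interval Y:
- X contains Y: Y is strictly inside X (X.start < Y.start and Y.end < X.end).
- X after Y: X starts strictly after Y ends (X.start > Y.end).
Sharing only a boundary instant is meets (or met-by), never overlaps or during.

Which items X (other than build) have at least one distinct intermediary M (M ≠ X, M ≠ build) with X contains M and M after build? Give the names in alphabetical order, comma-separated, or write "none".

Target build = [12:55, 17:45].
Intermediaries M with M after build: design_review, load_test, reindex.
Via design_review — items with X contains design_review: interview.
Via load_test — items with X contains load_test: none.
Via reindex — items with X contains reindex: interview.
Union: interview.

interview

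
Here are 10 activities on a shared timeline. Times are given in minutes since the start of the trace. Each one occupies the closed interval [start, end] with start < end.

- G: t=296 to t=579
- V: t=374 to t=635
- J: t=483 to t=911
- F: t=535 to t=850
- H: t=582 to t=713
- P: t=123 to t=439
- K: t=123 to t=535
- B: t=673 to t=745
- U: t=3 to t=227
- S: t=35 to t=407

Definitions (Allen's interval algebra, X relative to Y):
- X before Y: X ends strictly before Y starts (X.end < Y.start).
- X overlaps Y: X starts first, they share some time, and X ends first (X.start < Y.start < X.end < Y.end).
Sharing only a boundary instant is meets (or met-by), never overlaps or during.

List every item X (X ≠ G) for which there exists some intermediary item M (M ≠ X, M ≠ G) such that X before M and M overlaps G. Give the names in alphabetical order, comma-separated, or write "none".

Target G = [t=296, t=579].
Intermediaries M with M overlaps G: K, P, S.
Via K — items with X before K: none.
Via P — items with X before P: none.
Via S — items with X before S: none.
Union: none.

none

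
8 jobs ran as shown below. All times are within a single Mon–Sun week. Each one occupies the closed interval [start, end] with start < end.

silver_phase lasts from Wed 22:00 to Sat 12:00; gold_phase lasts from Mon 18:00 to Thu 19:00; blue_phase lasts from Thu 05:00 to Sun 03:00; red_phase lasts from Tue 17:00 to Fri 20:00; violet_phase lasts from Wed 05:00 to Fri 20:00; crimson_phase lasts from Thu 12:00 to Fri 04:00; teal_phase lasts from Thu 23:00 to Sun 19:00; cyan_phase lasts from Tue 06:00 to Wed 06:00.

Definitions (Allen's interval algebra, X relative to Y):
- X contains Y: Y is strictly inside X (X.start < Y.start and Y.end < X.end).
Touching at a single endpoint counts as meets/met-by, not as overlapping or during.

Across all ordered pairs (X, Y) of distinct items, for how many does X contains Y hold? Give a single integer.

Checking all 56 ordered pairs for relation 'contains'; matching pairs in alphabetical order:
(blue_phase, crimson_phase): blue_phase contains crimson_phase ✓
(gold_phase, cyan_phase): gold_phase contains cyan_phase ✓
(red_phase, crimson_phase): red_phase contains crimson_phase ✓
(silver_phase, crimson_phase): silver_phase contains crimson_phase ✓
(violet_phase, crimson_phase): violet_phase contains crimson_phase ✓
Count: 5.

5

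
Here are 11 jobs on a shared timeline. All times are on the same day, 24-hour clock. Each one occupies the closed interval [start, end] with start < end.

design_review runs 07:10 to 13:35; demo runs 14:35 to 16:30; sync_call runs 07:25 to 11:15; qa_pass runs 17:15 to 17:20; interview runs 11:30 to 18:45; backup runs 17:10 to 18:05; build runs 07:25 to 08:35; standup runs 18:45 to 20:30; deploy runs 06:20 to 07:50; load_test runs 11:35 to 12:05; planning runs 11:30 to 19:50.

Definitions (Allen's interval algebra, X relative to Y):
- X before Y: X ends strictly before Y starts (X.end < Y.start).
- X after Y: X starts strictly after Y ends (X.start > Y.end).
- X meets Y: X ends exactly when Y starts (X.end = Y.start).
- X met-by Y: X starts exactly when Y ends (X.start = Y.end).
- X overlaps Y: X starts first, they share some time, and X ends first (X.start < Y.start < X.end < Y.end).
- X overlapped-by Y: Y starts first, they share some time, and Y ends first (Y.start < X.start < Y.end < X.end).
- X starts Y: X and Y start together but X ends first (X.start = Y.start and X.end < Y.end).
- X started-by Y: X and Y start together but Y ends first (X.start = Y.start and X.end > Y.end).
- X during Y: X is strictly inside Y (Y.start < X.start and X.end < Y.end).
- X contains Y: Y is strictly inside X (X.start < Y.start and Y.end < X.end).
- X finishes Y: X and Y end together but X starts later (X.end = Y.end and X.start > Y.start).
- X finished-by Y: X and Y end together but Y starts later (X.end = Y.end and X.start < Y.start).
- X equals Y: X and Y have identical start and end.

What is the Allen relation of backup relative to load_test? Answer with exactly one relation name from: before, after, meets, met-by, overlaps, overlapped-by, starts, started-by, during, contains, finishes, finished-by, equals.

after

backup = [17:10, 18:05]; load_test = [11:35, 12:05].
Compare endpoints: backup.start > load_test.start, backup.start > load_test.end, backup.end > load_test.start, backup.end > load_test.end.
That pattern is 'after'.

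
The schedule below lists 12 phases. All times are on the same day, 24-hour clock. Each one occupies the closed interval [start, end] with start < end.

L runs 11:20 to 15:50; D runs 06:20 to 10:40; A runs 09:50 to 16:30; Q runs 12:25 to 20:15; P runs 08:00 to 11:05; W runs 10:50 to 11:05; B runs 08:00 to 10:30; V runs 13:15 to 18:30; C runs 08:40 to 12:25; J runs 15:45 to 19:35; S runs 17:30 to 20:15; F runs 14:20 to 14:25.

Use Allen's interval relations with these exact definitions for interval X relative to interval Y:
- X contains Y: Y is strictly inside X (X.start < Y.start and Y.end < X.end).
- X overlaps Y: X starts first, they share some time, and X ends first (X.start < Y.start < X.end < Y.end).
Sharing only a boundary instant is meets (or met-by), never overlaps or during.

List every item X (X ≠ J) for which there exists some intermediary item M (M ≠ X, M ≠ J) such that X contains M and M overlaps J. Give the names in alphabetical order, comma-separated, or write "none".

Target J = [15:45, 19:35].
Intermediaries M with M overlaps J: A, L, V.
Via A — items with X contains A: none.
Via L — items with X contains L: A.
Via V — items with X contains V: Q.
Union: A, Q.

A, Q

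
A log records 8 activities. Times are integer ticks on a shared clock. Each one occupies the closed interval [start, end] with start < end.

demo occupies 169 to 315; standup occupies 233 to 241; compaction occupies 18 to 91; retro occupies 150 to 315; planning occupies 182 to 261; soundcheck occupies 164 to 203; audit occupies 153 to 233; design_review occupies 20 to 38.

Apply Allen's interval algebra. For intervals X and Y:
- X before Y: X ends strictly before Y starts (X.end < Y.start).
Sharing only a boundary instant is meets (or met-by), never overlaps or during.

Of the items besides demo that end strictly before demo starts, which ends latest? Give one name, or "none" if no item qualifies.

Target demo = [169, 315].
audit [153, 233] → overlaps → excluded.
compaction [18, 91] → before → candidate.
design_review [20, 38] → before → candidate.
planning [182, 261] → during → excluded.
retro [150, 315] → finished-by → excluded.
soundcheck [164, 203] → overlaps → excluded.
standup [233, 241] → during → excluded.
Among candidates, latest end is 91 → compaction.

compaction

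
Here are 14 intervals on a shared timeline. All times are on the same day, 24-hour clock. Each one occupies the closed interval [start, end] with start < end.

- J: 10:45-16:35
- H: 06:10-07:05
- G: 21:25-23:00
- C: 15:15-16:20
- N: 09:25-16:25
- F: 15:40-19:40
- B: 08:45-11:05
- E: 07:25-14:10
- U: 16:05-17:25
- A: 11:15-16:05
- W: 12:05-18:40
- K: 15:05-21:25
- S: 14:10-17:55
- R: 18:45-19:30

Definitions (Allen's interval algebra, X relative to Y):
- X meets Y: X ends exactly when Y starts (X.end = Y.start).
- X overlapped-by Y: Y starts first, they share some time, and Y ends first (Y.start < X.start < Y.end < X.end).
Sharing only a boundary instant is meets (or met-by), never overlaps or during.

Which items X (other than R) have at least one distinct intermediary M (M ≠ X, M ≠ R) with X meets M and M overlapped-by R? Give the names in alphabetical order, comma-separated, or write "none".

Target R = [18:45, 19:30].
Intermediaries M with M overlapped-by R: none.
Union: none.

none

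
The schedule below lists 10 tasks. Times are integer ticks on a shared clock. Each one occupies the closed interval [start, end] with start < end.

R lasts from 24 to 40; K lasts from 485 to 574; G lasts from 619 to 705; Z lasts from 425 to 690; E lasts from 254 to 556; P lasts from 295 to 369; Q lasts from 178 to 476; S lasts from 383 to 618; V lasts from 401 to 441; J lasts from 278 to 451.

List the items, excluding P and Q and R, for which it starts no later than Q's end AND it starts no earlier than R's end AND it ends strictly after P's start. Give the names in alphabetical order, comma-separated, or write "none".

E, J, S, V, Z

Conditions: its start is no later than Q's end (X.start <= 476) AND its start is no earlier than R's end (X.start >= 40) AND its end is strictly after P's start (X.end > 295).
E: start 254 <= 476? ✓; start 254 >= 40? ✓; end 556 > 295? ✓ → yes.
G: start 619 <= 476? ✗; start 619 >= 40? ✓; end 705 > 295? ✓ → no.
J: start 278 <= 476? ✓; start 278 >= 40? ✓; end 451 > 295? ✓ → yes.
K: start 485 <= 476? ✗; start 485 >= 40? ✓; end 574 > 295? ✓ → no.
S: start 383 <= 476? ✓; start 383 >= 40? ✓; end 618 > 295? ✓ → yes.
V: start 401 <= 476? ✓; start 401 >= 40? ✓; end 441 > 295? ✓ → yes.
Z: start 425 <= 476? ✓; start 425 >= 40? ✓; end 690 > 295? ✓ → yes.
Result: E, J, S, V, Z.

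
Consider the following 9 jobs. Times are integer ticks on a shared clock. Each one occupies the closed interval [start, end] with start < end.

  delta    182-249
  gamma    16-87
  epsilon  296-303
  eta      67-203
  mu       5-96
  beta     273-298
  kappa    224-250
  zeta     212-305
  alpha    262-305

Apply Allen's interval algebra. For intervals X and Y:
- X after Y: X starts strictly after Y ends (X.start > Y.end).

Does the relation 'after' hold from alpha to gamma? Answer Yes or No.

Yes

alpha = [262, 305], gamma = [16, 87].
Actual relation of alpha to gamma: after.
Asked whether 'after' holds → Yes.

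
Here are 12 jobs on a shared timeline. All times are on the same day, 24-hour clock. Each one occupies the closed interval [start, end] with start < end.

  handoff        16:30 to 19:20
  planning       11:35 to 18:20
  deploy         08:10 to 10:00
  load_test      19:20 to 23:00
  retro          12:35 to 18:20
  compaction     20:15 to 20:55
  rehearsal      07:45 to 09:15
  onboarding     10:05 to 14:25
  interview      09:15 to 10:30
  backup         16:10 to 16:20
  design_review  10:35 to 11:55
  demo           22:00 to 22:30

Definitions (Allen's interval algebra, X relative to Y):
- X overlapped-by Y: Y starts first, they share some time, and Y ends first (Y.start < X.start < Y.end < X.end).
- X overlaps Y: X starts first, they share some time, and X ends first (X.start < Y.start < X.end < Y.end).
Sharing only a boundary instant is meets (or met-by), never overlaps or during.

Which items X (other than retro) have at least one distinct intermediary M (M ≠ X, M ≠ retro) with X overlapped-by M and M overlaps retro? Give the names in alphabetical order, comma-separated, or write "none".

Target retro = [12:35, 18:20].
Intermediaries M with M overlaps retro: onboarding.
Via onboarding — items with X overlapped-by onboarding: planning.
Union: planning.

planning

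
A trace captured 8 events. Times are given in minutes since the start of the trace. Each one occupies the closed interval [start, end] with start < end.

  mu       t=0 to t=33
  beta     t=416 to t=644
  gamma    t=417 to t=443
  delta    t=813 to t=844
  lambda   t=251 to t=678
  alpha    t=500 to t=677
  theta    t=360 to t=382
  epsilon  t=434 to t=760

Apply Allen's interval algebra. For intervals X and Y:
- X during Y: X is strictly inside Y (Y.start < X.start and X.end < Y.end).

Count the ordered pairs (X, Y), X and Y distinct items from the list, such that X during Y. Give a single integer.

Checking all 56 ordered pairs for relation 'during'; matching pairs in alphabetical order:
(alpha, epsilon): alpha during epsilon ✓
(alpha, lambda): alpha during lambda ✓
(beta, lambda): beta during lambda ✓
(gamma, beta): gamma during beta ✓
(gamma, lambda): gamma during lambda ✓
(theta, lambda): theta during lambda ✓
Count: 6.

6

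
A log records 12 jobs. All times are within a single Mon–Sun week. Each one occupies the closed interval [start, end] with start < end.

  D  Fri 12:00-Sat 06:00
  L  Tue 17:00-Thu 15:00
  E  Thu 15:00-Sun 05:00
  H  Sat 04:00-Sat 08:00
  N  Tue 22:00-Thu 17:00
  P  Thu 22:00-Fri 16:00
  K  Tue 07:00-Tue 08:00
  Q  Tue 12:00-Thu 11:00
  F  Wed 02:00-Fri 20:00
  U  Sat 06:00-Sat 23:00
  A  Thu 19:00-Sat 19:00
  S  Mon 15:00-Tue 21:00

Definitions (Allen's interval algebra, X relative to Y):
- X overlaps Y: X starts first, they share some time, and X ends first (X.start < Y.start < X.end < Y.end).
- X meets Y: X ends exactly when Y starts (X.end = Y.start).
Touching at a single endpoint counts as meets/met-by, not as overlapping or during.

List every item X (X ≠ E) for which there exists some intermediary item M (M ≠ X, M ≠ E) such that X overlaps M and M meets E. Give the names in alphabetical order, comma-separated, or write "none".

Q, S

Target E = [Thu 15:00, Sun 05:00].
Intermediaries M with M meets E: L.
Via L — items with X overlaps L: Q, S.
Union: Q, S.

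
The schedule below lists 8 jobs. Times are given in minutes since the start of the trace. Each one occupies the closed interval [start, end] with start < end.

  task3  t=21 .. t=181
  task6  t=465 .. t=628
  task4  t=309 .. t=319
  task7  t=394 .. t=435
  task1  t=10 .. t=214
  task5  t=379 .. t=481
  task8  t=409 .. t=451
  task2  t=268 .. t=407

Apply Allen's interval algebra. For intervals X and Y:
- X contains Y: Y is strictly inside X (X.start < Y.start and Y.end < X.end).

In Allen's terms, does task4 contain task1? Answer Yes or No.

task4 = [t=309, t=319], task1 = [t=10, t=214].
Actual relation of task4 to task1: after.
Asked whether 'contains' holds → No.

No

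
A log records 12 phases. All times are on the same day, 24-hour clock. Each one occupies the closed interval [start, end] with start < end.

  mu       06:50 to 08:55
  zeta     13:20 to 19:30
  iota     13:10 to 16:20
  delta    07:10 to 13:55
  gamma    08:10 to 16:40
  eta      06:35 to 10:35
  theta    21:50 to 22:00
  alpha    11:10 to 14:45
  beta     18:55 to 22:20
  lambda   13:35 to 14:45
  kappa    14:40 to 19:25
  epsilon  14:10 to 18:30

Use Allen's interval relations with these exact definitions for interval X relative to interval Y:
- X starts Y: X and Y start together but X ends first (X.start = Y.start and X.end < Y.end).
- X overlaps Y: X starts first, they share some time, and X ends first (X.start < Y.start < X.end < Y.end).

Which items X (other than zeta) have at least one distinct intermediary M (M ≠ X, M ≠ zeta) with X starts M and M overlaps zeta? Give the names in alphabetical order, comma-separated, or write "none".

none

Target zeta = [13:20, 19:30].
Intermediaries M with M overlaps zeta: alpha, delta, gamma, iota.
Via alpha — items with X starts alpha: none.
Via delta — items with X starts delta: none.
Via gamma — items with X starts gamma: none.
Via iota — items with X starts iota: none.
Union: none.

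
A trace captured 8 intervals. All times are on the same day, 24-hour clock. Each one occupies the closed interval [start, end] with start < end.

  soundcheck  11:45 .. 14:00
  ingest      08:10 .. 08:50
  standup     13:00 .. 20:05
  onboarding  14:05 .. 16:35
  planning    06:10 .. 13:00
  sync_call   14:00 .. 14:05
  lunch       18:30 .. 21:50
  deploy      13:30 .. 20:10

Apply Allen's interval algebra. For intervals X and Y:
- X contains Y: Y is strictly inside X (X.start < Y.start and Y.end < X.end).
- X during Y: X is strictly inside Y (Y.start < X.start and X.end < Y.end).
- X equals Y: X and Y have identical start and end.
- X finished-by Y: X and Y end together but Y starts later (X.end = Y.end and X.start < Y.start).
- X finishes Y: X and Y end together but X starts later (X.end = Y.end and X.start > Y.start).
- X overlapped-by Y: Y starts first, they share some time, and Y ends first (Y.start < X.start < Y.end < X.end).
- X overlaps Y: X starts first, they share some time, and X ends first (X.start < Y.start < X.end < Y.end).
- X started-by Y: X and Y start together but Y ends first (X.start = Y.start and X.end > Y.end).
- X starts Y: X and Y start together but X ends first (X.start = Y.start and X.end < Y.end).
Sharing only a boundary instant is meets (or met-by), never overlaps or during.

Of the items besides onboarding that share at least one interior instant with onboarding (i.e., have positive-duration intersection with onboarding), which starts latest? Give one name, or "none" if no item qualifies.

deploy

Target onboarding = [14:05, 16:35].
deploy [13:30, 20:10] → contains → candidate.
ingest [08:10, 08:50] → before → excluded.
lunch [18:30, 21:50] → after → excluded.
planning [06:10, 13:00] → before → excluded.
soundcheck [11:45, 14:00] → before → excluded.
standup [13:00, 20:05] → contains → candidate.
sync_call [14:00, 14:05] → meets → excluded.
Among candidates, latest start is 13:30 → deploy.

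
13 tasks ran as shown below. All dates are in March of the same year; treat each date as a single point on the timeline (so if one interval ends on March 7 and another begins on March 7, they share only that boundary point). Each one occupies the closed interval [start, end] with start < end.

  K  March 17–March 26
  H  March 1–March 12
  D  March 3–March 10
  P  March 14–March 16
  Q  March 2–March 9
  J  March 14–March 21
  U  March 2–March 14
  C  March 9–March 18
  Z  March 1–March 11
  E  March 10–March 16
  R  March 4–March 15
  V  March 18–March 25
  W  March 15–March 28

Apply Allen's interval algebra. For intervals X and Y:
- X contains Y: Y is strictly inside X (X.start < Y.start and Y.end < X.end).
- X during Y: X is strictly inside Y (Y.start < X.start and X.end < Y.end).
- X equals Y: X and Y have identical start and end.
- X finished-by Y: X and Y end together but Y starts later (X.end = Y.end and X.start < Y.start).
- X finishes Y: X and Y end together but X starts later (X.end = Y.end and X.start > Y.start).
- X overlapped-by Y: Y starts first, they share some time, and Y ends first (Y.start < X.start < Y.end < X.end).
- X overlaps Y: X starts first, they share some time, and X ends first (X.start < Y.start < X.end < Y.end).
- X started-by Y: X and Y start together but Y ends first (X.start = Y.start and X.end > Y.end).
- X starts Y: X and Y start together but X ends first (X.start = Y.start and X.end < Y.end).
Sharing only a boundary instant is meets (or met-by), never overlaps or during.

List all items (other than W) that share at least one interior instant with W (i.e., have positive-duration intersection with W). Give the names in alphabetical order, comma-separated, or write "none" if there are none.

C, E, J, K, P, V

Target W = [March 15, March 28].
C [March 9, March 18] → overlaps → yes.
D [March 3, March 10] → before → no.
E [March 10, March 16] → overlaps → yes.
H [March 1, March 12] → before → no.
J [March 14, March 21] → overlaps → yes.
K [March 17, March 26] → during → yes.
P [March 14, March 16] → overlaps → yes.
Q [March 2, March 9] → before → no.
R [March 4, March 15] → meets → no.
U [March 2, March 14] → before → no.
V [March 18, March 25] → during → yes.
Z [March 1, March 11] → before → no.
Result: C, E, J, K, P, V.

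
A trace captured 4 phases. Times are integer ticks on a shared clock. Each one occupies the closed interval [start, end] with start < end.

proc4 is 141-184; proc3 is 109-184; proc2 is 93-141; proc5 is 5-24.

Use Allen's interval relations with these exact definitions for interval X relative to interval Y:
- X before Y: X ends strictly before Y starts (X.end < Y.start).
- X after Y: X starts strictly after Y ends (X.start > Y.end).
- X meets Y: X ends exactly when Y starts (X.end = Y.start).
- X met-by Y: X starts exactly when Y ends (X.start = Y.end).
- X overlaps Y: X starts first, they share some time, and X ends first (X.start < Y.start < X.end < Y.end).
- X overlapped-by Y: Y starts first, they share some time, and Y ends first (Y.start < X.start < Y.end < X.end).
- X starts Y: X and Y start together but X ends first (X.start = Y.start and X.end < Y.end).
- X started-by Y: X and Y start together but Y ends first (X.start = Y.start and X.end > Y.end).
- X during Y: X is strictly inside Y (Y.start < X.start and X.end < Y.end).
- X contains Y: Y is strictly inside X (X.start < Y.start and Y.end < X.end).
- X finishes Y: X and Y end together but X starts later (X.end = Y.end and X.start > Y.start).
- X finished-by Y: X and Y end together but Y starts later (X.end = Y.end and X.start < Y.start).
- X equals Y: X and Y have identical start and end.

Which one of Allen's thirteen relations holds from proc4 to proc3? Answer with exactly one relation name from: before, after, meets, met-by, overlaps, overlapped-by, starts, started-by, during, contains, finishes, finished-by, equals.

proc4 = [141, 184]; proc3 = [109, 184].
Compare endpoints: proc4.start > proc3.start, proc4.start < proc3.end, proc4.end > proc3.start, proc4.end = proc3.end.
That pattern is 'finishes'.

finishes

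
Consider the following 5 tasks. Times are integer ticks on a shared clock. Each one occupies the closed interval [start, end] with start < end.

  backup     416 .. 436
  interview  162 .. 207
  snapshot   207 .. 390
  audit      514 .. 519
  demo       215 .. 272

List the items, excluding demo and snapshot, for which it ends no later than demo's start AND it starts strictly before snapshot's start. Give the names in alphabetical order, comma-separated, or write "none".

Conditions: its end is no later than demo's start (X.end <= 215) AND its start is strictly before snapshot's start (X.start < 207).
audit: end 519 <= 215? ✗; start 514 < 207? ✗ → no.
backup: end 436 <= 215? ✗; start 416 < 207? ✗ → no.
interview: end 207 <= 215? ✓; start 162 < 207? ✓ → yes.
Result: interview.

interview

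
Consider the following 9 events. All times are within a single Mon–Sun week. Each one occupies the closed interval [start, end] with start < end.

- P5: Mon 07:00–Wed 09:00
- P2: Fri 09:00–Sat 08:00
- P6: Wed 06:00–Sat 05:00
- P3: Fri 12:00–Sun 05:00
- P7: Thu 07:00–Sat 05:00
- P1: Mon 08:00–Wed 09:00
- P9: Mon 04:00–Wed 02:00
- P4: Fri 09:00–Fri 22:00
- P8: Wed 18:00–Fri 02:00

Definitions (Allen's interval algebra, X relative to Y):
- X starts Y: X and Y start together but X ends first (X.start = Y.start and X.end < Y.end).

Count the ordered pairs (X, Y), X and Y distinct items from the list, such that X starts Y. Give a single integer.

Checking all 72 ordered pairs for relation 'starts'; matching pairs in alphabetical order:
(P4, P2): P4 starts P2 ✓
Count: 1.

1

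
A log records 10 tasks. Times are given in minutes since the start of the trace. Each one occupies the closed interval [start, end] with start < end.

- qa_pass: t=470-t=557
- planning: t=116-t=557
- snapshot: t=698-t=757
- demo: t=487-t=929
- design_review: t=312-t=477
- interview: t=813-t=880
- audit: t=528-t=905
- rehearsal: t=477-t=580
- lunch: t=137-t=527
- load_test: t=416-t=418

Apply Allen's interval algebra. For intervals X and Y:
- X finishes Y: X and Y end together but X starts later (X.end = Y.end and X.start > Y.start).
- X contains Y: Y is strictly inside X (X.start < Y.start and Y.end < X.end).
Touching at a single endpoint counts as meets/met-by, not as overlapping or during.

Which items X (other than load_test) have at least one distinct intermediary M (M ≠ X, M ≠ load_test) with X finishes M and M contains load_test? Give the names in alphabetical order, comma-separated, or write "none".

qa_pass

Target load_test = [t=416, t=418].
Intermediaries M with M contains load_test: design_review, lunch, planning.
Via design_review — items with X finishes design_review: none.
Via lunch — items with X finishes lunch: none.
Via planning — items with X finishes planning: qa_pass.
Union: qa_pass.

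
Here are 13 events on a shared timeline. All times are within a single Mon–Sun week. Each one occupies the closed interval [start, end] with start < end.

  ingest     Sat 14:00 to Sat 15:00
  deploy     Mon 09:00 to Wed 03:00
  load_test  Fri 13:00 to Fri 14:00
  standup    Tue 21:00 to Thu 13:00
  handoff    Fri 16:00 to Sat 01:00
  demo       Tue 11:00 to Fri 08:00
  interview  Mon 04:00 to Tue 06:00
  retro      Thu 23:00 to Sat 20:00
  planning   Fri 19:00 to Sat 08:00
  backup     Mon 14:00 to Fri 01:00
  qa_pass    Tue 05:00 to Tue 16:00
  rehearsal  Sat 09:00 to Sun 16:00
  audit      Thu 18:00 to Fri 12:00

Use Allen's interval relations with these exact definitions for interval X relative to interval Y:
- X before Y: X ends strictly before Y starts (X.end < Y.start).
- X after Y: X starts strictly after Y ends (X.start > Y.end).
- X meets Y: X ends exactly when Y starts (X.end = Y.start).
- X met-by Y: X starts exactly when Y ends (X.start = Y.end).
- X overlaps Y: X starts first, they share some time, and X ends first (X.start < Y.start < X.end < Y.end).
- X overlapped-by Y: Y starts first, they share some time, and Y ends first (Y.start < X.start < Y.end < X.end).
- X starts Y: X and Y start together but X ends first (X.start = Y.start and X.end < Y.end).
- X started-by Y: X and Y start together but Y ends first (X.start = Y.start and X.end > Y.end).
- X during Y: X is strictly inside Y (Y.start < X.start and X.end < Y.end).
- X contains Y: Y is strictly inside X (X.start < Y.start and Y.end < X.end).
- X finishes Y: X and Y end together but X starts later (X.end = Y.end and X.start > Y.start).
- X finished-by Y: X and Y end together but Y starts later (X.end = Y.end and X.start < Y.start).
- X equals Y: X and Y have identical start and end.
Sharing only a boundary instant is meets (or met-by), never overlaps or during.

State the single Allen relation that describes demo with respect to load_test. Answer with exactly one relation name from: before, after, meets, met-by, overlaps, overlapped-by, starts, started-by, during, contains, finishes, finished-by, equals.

demo = [Tue 11:00, Fri 08:00]; load_test = [Fri 13:00, Fri 14:00].
Compare endpoints: demo.start < load_test.start, demo.start < load_test.end, demo.end < load_test.start, demo.end < load_test.end.
That pattern is 'before'.

before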